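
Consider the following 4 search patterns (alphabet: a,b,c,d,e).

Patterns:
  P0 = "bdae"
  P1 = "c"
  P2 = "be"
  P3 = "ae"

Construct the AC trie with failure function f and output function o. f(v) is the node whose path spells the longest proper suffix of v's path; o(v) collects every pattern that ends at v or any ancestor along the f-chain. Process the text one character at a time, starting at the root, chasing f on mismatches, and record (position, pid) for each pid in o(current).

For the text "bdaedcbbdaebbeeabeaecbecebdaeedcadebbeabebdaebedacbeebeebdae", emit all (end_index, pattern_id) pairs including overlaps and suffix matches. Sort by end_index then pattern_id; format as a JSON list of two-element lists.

Build:
Trie nodes:
  n0 'ε': a→7 b→1 c→5
  n1 'b': d→2 e→6
  n2 'bd': a→3
  n3 'bda': e→4
  n4 'bdae': ·  ←P0
  n5 'c': ·  ←P1
  n6 'be': ·  ←P2
  n7 'a': e→8
  n8 'ae': ·  ←P3

BFS fail/out derivation:
  fail(1) 'b': from fail(0)=0 chase 'b': 0 ⇒ 0;  out=∅∪out(0)=∅
  fail(5) 'c': from fail(0)=0 chase 'c': 0 ⇒ 0;  out={1}∪out(0)={1}
  fail(7) 'a': from fail(0)=0 chase 'a': 0 ⇒ 0;  out=∅∪out(0)=∅
  fail(2) 'bd': from fail(1)=0 chase 'd': 0 ⇒ 0;  out=∅∪out(0)=∅
  fail(6) 'be': from fail(1)=0 chase 'e': 0 ⇒ 0;  out={2}∪out(0)={2}
  fail(8) 'ae': from fail(7)=0 chase 'e': 0 ⇒ 0;  out={3}∪out(0)={3}
  fail(3) 'bda': from fail(2)=0 chase 'a': 0 ⇒ 7;  out=∅∪out(7)=∅
  fail(4) 'bdae': from fail(3)=7 chase 'e': 7 ⇒ 8;  out={0}∪out(8)={0,3}

Run:
i=0 'b': node 0→1
i=1 'd': node 1→2
i=2 'a': node 2→3
i=3 'e': node 3→4  → match P0@[0:3],P3@[2:3]
i=4 'd': node 4→0 (via fail)
i=5 'c': node 0→5  → match P1@[5:5]
i=6 'b': node 5→1 (via fail)
i=7 'b': node 1→1 (via fail)
i=8 'd': node 1→2
i=9 'a': node 2→3
i=10 'e': node 3→4  → match P0@[7:10],P3@[9:10]
i=11 'b': node 4→1 (via fail)
i=12 'b': node 1→1 (via fail)
i=13 'e': node 1→6  → match P2@[12:13]
i=14 'e': node 6→0 (via fail)
i=15 'a': node 0→7
i=16 'b': node 7→1 (via fail)
i=17 'e': node 1→6  → match P2@[16:17]
i=18 'a': node 6→7 (via fail)
i=19 'e': node 7→8  → match P3@[18:19]
i=20 'c': node 8→5 (via fail)  → match P1@[20:20]
i=21 'b': node 5→1 (via fail)
i=22 'e': node 1→6  → match P2@[21:22]
i=23 'c': node 6→5 (via fail)  → match P1@[23:23]
i=24 'e': node 5→0 (via fail)
i=25 'b': node 0→1
i=26 'd': node 1→2
i=27 'a': node 2→3
i=28 'e': node 3→4  → match P0@[25:28],P3@[27:28]
i=29 'e': node 4→0 (via fail)
i=30 'd': node 0→0
i=31 'c': node 0→5  → match P1@[31:31]
i=32 'a': node 5→7 (via fail)
i=33 'd': node 7→0 (via fail)
i=34 'e': node 0→0
i=35 'b': node 0→1
i=36 'b': node 1→1 (via fail)
i=37 'e': node 1→6  → match P2@[36:37]
i=38 'a': node 6→7 (via fail)
i=39 'b': node 7→1 (via fail)
i=40 'e': node 1→6  → match P2@[39:40]
i=41 'b': node 6→1 (via fail)
i=42 'd': node 1→2
i=43 'a': node 2→3
i=44 'e': node 3→4  → match P0@[41:44],P3@[43:44]
i=45 'b': node 4→1 (via fail)
i=46 'e': node 1→6  → match P2@[45:46]
i=47 'd': node 6→0 (via fail)
i=48 'a': node 0→7
i=49 'c': node 7→5 (via fail)  → match P1@[49:49]
i=50 'b': node 5→1 (via fail)
i=51 'e': node 1→6  → match P2@[50:51]
i=52 'e': node 6→0 (via fail)
i=53 'b': node 0→1
i=54 'e': node 1→6  → match P2@[53:54]
i=55 'e': node 6→0 (via fail)
i=56 'b': node 0→1
i=57 'd': node 1→2
i=58 'a': node 2→3
i=59 'e': node 3→4  → match P0@[56:59],P3@[58:59]

Result: [[3,0],[3,3],[5,1],[10,0],[10,3],[13,2],[17,2],[19,3],[20,1],[22,2],[23,1],[28,0],[28,3],[31,1],[37,2],[40,2],[44,0],[44,3],[46,2],[49,1],[51,2],[54,2],[59,0],[59,3]]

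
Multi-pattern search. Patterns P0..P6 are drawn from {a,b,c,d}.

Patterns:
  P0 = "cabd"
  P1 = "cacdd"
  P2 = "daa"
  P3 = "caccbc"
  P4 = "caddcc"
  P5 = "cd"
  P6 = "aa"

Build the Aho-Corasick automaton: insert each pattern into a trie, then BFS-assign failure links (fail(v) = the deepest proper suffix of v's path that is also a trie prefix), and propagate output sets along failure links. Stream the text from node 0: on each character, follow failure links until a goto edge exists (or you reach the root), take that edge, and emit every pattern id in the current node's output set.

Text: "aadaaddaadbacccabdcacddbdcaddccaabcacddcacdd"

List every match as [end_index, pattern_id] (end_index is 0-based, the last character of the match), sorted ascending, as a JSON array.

Build:
Trie (insert patterns):
  n0 'ε': a→19 c→1 d→8
  n1 'c': a→2 d→18
  n2 'ca': b→3 c→5 d→14
  n3 'cab': d→4
  n4 'cabd': ·  [P0 ends]
  n5 'cac': c→11 d→6
  n6 'cacd': d→7
  n7 'cacdd': ·  [P1 ends]
  n8 'd': a→9
  n9 'da': a→10
  n10 'daa': ·  [P2 ends]
  n11 'cacc': b→12
  n12 'caccb': c→13
  n13 'caccbc': ·  [P3 ends]
  n14 'cad': d→15
  n15 'cadd': c→16
  n16 'caddc': c→17
  n17 'caddcc': ·  [P4 ends]
  n18 'cd': ·  [P5 ends]
  n19 'a': a→20
  n20 'aa': ·  [P6 ends]

Failure links (BFS by depth):
  fail(1) 'c': from fail(0)=0 chase 'c': 0 ⇒ 0;  out=∅∪out(0)=∅
  fail(8) 'd': from fail(0)=0 chase 'd': 0 ⇒ 0;  out=∅∪out(0)=∅
  fail(19) 'a': from fail(0)=0 chase 'a': 0 ⇒ 0;  out=∅∪out(0)=∅
  fail(2) 'ca': from fail(1)=0 chase 'a': 0 ⇒ 19;  out=∅∪out(19)=∅
  fail(9) 'da': from fail(8)=0 chase 'a': 0 ⇒ 19;  out=∅∪out(19)=∅
  fail(18) 'cd': from fail(1)=0 chase 'd': 0 ⇒ 8;  out={5}∪out(8)={5}
  fail(20) 'aa': from fail(19)=0 chase 'a': 0 ⇒ 19;  out={6}∪out(19)={6}
  fail(3) 'cab': from fail(2)=19 chase 'b': 19→0 ⇒ 0;  out=∅∪out(0)=∅
  fail(5) 'cac': from fail(2)=19 chase 'c': 19→0 ⇒ 1;  out=∅∪out(1)=∅
  fail(10) 'daa': from fail(9)=19 chase 'a': 19 ⇒ 20;  out={2}∪out(20)={2,6}
  fail(14) 'cad': from fail(2)=19 chase 'd': 19→0 ⇒ 8;  out=∅∪out(8)=∅
  fail(4) 'cabd': from fail(3)=0 chase 'd': 0 ⇒ 8;  out={0}∪out(8)={0}
  fail(6) 'cacd': from fail(5)=1 chase 'd': 1 ⇒ 18;  out=∅∪out(18)={5}
  fail(11) 'cacc': from fail(5)=1 chase 'c': 1→0 ⇒ 1;  out=∅∪out(1)=∅
  fail(15) 'cadd': from fail(14)=8 chase 'd': 8→0 ⇒ 8;  out=∅∪out(8)=∅
  fail(7) 'cacdd': from fail(6)=18 chase 'd': 18→8→0 ⇒ 8;  out={1}∪out(8)={1}
  fail(12) 'caccb': from fail(11)=1 chase 'b': 1→0 ⇒ 0;  out=∅∪out(0)=∅
  fail(16) 'caddc': from fail(15)=8 chase 'c': 8→0 ⇒ 1;  out=∅∪out(1)=∅
  fail(13) 'caccbc': from fail(12)=0 chase 'c': 0 ⇒ 1;  out={3}∪out(1)={3}
  fail(17) 'caddcc': from fail(16)=1 chase 'c': 1→0 ⇒ 1;  out={4}∪out(1)={4}

Scan:
[0] read 'a'  n0⇒n19
[1] read 'a'  n19⇒n20  → match P6@[0:1]
[2] read 'd'  n20⇒n8 (fail-walked)
[3] read 'a'  n8⇒n9
[4] read 'a'  n9⇒n10  → match P2@[2:4],P6@[3:4]
[5] read 'd'  n10⇒n8 (fail-walked)
[6] read 'd'  n8⇒n8 (fail-walked)
[7] read 'a'  n8⇒n9
[8] read 'a'  n9⇒n10  → match P2@[6:8],P6@[7:8]
[9] read 'd'  n10⇒n8 (fail-walked)
[10] read 'b'  n8⇒n0 (fail-walked)
[11] read 'a'  n0⇒n19
[12] read 'c'  n19⇒n1 (fail-walked)
[13] read 'c'  n1⇒n1 (fail-walked)
[14] read 'c'  n1⇒n1 (fail-walked)
[15] read 'a'  n1⇒n2
[16] read 'b'  n2⇒n3
[17] read 'd'  n3⇒n4  → match P0@[14:17]
[18] read 'c'  n4⇒n1 (fail-walked)
[19] read 'a'  n1⇒n2
[20] read 'c'  n2⇒n5
[21] read 'd'  n5⇒n6  → match P5@[20:21]
[22] read 'd'  n6⇒n7  → match P1@[18:22]
[23] read 'b'  n7⇒n0 (fail-walked)
[24] read 'd'  n0⇒n8
[25] read 'c'  n8⇒n1 (fail-walked)
[26] read 'a'  n1⇒n2
[27] read 'd'  n2⇒n14
[28] read 'd'  n14⇒n15
[29] read 'c'  n15⇒n16
[30] read 'c'  n16⇒n17  → match P4@[25:30]
[31] read 'a'  n17⇒n2 (fail-walked)
[32] read 'a'  n2⇒n20 (fail-walked)  → match P6@[31:32]
[33] read 'b'  n20⇒n0 (fail-walked)
[34] read 'c'  n0⇒n1
[35] read 'a'  n1⇒n2
[36] read 'c'  n2⇒n5
[37] read 'd'  n5⇒n6  → match P5@[36:37]
[38] read 'd'  n6⇒n7  → match P1@[34:38]
[39] read 'c'  n7⇒n1 (fail-walked)
[40] read 'a'  n1⇒n2
[41] read 'c'  n2⇒n5
[42] read 'd'  n5⇒n6  → match P5@[41:42]
[43] read 'd'  n6⇒n7  → match P1@[39:43]

Result: [[1,6],[4,2],[4,6],[8,2],[8,6],[17,0],[21,5],[22,1],[30,4],[32,6],[37,5],[38,1],[42,5],[43,1]]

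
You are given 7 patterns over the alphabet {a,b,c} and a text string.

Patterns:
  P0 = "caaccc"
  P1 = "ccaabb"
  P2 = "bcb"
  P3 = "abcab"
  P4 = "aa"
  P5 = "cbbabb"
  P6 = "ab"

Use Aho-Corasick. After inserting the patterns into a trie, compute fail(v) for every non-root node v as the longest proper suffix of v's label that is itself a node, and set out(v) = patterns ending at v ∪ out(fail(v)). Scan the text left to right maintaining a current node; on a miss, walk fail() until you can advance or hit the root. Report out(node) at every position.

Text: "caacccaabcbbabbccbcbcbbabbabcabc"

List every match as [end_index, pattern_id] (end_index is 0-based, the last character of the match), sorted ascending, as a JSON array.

Build:
Trie (insert patterns):
  0='ε' goto a→15 b→12 c→1
  1='c' goto a→2 b→21 c→7
  2='ca' goto a→3
  3='caa' goto c→4
  4='caac' goto c→5
  5='caacc' goto c→6
  6='caaccc' goto ·  [P0 ends]
  7='cc' goto a→8
  8='cca' goto a→9
  9='ccaa' goto b→10
  10='ccaab' goto b→11
  11='ccaabb' goto ·  [P1 ends]
  12='b' goto c→13
  13='bc' goto b→14
  14='bcb' goto ·  [P2 ends]
  15='a' goto a→20 b→16
  16='ab' goto c→17  [P6 ends]
  17='abc' goto a→18
  18='abca' goto b→19
  19='abcab' goto ·  [P3 ends]
  20='aa' goto ·  [P4 ends]
  21='cb' goto b→22
  22='cbb' goto a→23
  23='cbba' goto b→24
  24='cbbab' goto b→25
  25='cbbabb' goto ·  [P5 ends]

BFS fail/out derivation:
  n1('c'): parent n0 fail=0; on 'c' 0 → fail=0;  out ∅∪∅=∅
  n12('b'): parent n0 fail=0; on 'b' 0 → fail=0;  out ∅∪∅=∅
  n15('a'): parent n0 fail=0; on 'a' 0 → fail=0;  out ∅∪∅=∅
  n2('ca'): parent n1 fail=0; on 'a' 0 → fail=15;  out ∅∪∅=∅
  n7('cc'): parent n1 fail=0; on 'c' 0 → fail=1;  out ∅∪∅=∅
  n13('bc'): parent n12 fail=0; on 'c' 0 → fail=1;  out ∅∪∅=∅
  n16('ab'): parent n15 fail=0; on 'b' 0 → fail=12;  out {6}∪∅={6}
  n20('aa'): parent n15 fail=0; on 'a' 0 → fail=15;  out {4}∪∅={4}
  n21('cb'): parent n1 fail=0; on 'b' 0 → fail=12;  out ∅∪∅=∅
  n3('caa'): parent n2 fail=15; on 'a' 15 → fail=20;  out ∅∪{4}={4}
  n8('cca'): parent n7 fail=1; on 'a' 1 → fail=2;  out ∅∪∅=∅
  n14('bcb'): parent n13 fail=1; on 'b' 1 → fail=21;  out {2}∪∅={2}
  n17('abc'): parent n16 fail=12; on 'c' 12 → fail=13;  out ∅∪∅=∅
  n22('cbb'): parent n21 fail=12; on 'b' 12→0 → fail=12;  out ∅∪∅=∅
  n4('caac'): parent n3 fail=20; on 'c' 20→15→0 → fail=1;  out ∅∪∅=∅
  n9('ccaa'): parent n8 fail=2; on 'a' 2 → fail=3;  out ∅∪{4}={4}
  n18('abca'): parent n17 fail=13; on 'a' 13→1 → fail=2;  out ∅∪∅=∅
  n23('cbba'): parent n22 fail=12; on 'a' 12→0 → fail=15;  out ∅∪∅=∅
  n5('caacc'): parent n4 fail=1; on 'c' 1 → fail=7;  out ∅∪∅=∅
  n10('ccaab'): parent n9 fail=3; on 'b' 3→20→15 → fail=16;  out ∅∪{6}={6}
  n19('abcab'): parent n18 fail=2; on 'b' 2→15 → fail=16;  out {3}∪{6}={3,6}
  n24('cbbab'): parent n23 fail=15; on 'b' 15 → fail=16;  out ∅∪{6}={6}
  n6('caaccc'): parent n5 fail=7; on 'c' 7→1 → fail=7;  out {0}∪∅={0}
  n11('ccaabb'): parent n10 fail=16; on 'b' 16→12→0 → fail=12;  out {1}∪∅={1}
  n25('cbbabb'): parent n24 fail=16; on 'b' 16→12→0 → fail=12;  out {5}∪∅={5}

Scan:
[0] read 'c'  n0⇒n1
[1] read 'a'  n1⇒n2
[2] read 'a'  n2⇒n3  ** P4@[1:2]
[3] read 'c'  n3⇒n4
[4] read 'c'  n4⇒n5
[5] read 'c'  n5⇒n6  ** P0@[0:5]
[6] read 'a'  n6⇒n8 ·f
[7] read 'a'  n8⇒n9  ** P4@[6:7]
[8] read 'b'  n9⇒n10  ** P6@[7:8]
[9] read 'c'  n10⇒n17 ·f
[10] read 'b'  n17⇒n14 ·f  ** P2@[8:10]
[11] read 'b'  n14⇒n22 ·f
[12] read 'a'  n22⇒n23
[13] read 'b'  n23⇒n24  ** P6@[12:13]
[14] read 'b'  n24⇒n25  ** P5@[9:14]
[15] read 'c'  n25⇒n13 ·f
[16] read 'c'  n13⇒n7 ·f
[17] read 'b'  n7⇒n21 ·f
[18] read 'c'  n21⇒n13 ·f
[19] read 'b'  n13⇒n14  ** P2@[17:19]
[20] read 'c'  n14⇒n13 ·f
[21] read 'b'  n13⇒n14  ** P2@[19:21]
[22] read 'b'  n14⇒n22 ·f
[23] read 'a'  n22⇒n23
[24] read 'b'  n23⇒n24  ** P6@[23:24]
[25] read 'b'  n24⇒n25  ** P5@[20:25]
[26] read 'a'  n25⇒n15 ·f
[27] read 'b'  n15⇒n16  ** P6@[26:27]
[28] read 'c'  n16⇒n17
[29] read 'a'  n17⇒n18
[30] read 'b'  n18⇒n19  ** P3@[26:30],P6@[29:30]
[31] read 'c'  n19⇒n17 ·f

All matches (sorted): [[2,4],[5,0],[7,4],[8,6],[10,2],[13,6],[14,5],[19,2],[21,2],[24,6],[25,5],[27,6],[30,3],[30,6]]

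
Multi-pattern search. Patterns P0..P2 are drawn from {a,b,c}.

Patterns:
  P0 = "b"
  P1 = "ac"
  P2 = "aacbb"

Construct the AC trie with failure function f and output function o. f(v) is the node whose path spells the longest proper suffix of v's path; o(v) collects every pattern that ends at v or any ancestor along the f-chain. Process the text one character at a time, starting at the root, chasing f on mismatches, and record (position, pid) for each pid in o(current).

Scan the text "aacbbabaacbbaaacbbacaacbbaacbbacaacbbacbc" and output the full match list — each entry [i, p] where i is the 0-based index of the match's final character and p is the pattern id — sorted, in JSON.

Build automaton:
Trie (insert patterns):
  n0 'ε': a→2 b→1
  n1 'b': ·  [P0 ends]
  n2 'a': a→4 c→3
  n3 'ac': ·  [P1 ends]
  n4 'aa': c→5
  n5 'aac': b→6
  n6 'aacb': b→7
  n7 'aacbb': ·  [P2 ends]

BFS fail/out derivation:
  fail(1) 'b': from fail(0)=0 chase 'b': 0 ⇒ 0;  out={0}∪out(0)={0}
  fail(2) 'a': from fail(0)=0 chase 'a': 0 ⇒ 0;  out=∅∪out(0)=∅
  fail(3) 'ac': from fail(2)=0 chase 'c': 0 ⇒ 0;  out={1}∪out(0)={1}
  fail(4) 'aa': from fail(2)=0 chase 'a': 0 ⇒ 2;  out=∅∪out(2)=∅
  fail(5) 'aac': from fail(4)=2 chase 'c': 2 ⇒ 3;  out=∅∪out(3)={1}
  fail(6) 'aacb': from fail(5)=3 chase 'b': 3→0 ⇒ 1;  out=∅∪out(1)={0}
  fail(7) 'aacbb': from fail(6)=1 chase 'b': 1→0 ⇒ 1;  out={2}∪out(1)={0,2}

Scan:
[0] read 'a'  n0⇒n2
[1] read 'a'  n2⇒n4
[2] read 'c'  n4⇒n5  emit P1@[1:2]
[3] read 'b'  n5⇒n6  emit P0@[3:3]
[4] read 'b'  n6⇒n7  emit P0@[4:4],P2@[0:4]
[5] read 'a'  n7⇒n2 (via fail)
[6] read 'b'  n2⇒n1 (via fail)  emit P0@[6:6]
[7] read 'a'  n1⇒n2 (via fail)
[8] read 'a'  n2⇒n4
[9] read 'c'  n4⇒n5  emit P1@[8:9]
[10] read 'b'  n5⇒n6  emit P0@[10:10]
[11] read 'b'  n6⇒n7  emit P0@[11:11],P2@[7:11]
[12] read 'a'  n7⇒n2 (via fail)
[13] read 'a'  n2⇒n4
[14] read 'a'  n4⇒n4 (via fail)
[15] read 'c'  n4⇒n5  emit P1@[14:15]
[16] read 'b'  n5⇒n6  emit P0@[16:16]
[17] read 'b'  n6⇒n7  emit P0@[17:17],P2@[13:17]
[18] read 'a'  n7⇒n2 (via fail)
[19] read 'c'  n2⇒n3  emit P1@[18:19]
[20] read 'a'  n3⇒n2 (via fail)
[21] read 'a'  n2⇒n4
[22] read 'c'  n4⇒n5  emit P1@[21:22]
[23] read 'b'  n5⇒n6  emit P0@[23:23]
[24] read 'b'  n6⇒n7  emit P0@[24:24],P2@[20:24]
[25] read 'a'  n7⇒n2 (via fail)
[26] read 'a'  n2⇒n4
[27] read 'c'  n4⇒n5  emit P1@[26:27]
[28] read 'b'  n5⇒n6  emit P0@[28:28]
[29] read 'b'  n6⇒n7  emit P0@[29:29],P2@[25:29]
[30] read 'a'  n7⇒n2 (via fail)
[31] read 'c'  n2⇒n3  emit P1@[30:31]
[32] read 'a'  n3⇒n2 (via fail)
[33] read 'a'  n2⇒n4
[34] read 'c'  n4⇒n5  emit P1@[33:34]
[35] read 'b'  n5⇒n6  emit P0@[35:35]
[36] read 'b'  n6⇒n7  emit P0@[36:36],P2@[32:36]
[37] read 'a'  n7⇒n2 (via fail)
[38] read 'c'  n2⇒n3  emit P1@[37:38]
[39] read 'b'  n3⇒n1 (via fail)  emit P0@[39:39]
[40] read 'c'  n1⇒n0 (via fail)

Matches: [[2,1],[3,0],[4,0],[4,2],[6,0],[9,1],[10,0],[11,0],[11,2],[15,1],[16,0],[17,0],[17,2],[19,1],[22,1],[23,0],[24,0],[24,2],[27,1],[28,0],[29,0],[29,2],[31,1],[34,1],[35,0],[36,0],[36,2],[38,1],[39,0]]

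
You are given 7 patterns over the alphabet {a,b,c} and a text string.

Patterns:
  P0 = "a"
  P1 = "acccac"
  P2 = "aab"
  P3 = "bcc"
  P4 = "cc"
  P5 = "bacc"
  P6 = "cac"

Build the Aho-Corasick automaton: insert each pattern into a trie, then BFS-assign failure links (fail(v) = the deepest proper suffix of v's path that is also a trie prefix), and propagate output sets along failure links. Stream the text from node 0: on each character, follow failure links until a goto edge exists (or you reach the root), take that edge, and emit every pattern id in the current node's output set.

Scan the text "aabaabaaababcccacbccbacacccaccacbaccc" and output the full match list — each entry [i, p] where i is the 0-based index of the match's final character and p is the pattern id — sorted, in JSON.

Construct AC machine:
Trie (insert patterns):
  0='ε' goto a→1 b→9 c→12
  1='a' goto a→7 c→2  [P0 ends]
  2='ac' goto c→3
  3='acc' goto c→4
  4='accc' goto a→5
  5='accca' goto c→6
  6='acccac' goto ·  [P1 ends]
  7='aa' goto b→8
  8='aab' goto ·  [P2 ends]
  9='b' goto a→14 c→10
  10='bc' goto c→11
  11='bcc' goto ·  [P3 ends]
  12='c' goto a→17 c→13
  13='cc' goto ·  [P4 ends]
  14='ba' goto c→15
  15='bac' goto c→16
  16='bacc' goto ·  [P5 ends]
  17='ca' goto c→18
  18='cac' goto ·  [P6 ends]

Failure links (BFS by depth):
  n1('a'): parent n0 fail=0; on 'a' 0 → fail=0;  out {0}∪∅={0}
  n9('b'): parent n0 fail=0; on 'b' 0 → fail=0;  out ∅∪∅=∅
  n12('c'): parent n0 fail=0; on 'c' 0 → fail=0;  out ∅∪∅=∅
  n2('ac'): parent n1 fail=0; on 'c' 0 → fail=12;  out ∅∪∅=∅
  n7('aa'): parent n1 fail=0; on 'a' 0 → fail=1;  out ∅∪{0}={0}
  n10('bc'): parent n9 fail=0; on 'c' 0 → fail=12;  out ∅∪∅=∅
  n13('cc'): parent n12 fail=0; on 'c' 0 → fail=12;  out {4}∪∅={4}
  n14('ba'): parent n9 fail=0; on 'a' 0 → fail=1;  out ∅∪{0}={0}
  n17('ca'): parent n12 fail=0; on 'a' 0 → fail=1;  out ∅∪{0}={0}
  n3('acc'): parent n2 fail=12; on 'c' 12 → fail=13;  out ∅∪{4}={4}
  n8('aab'): parent n7 fail=1; on 'b' 1→0 → fail=9;  out {2}∪∅={2}
  n11('bcc'): parent n10 fail=12; on 'c' 12 → fail=13;  out {3}∪{4}={3,4}
  n15('bac'): parent n14 fail=1; on 'c' 1 → fail=2;  out ∅∪∅=∅
  n18('cac'): parent n17 fail=1; on 'c' 1 → fail=2;  out {6}∪∅={6}
  n4('accc'): parent n3 fail=13; on 'c' 13→12 → fail=13;  out ∅∪{4}={4}
  n16('bacc'): parent n15 fail=2; on 'c' 2 → fail=3;  out {5}∪{4}={4,5}
  n5('accca'): parent n4 fail=13; on 'a' 13→12 → fail=17;  out ∅∪{0}={0}
  n6('acccac'): parent n5 fail=17; on 'c' 17 → fail=18;  out {1}∪{6}={1,6}

Run:
[0] read 'a'  n0⇒n1  → match P0@[0:0]
[1] read 'a'  n1⇒n7  → match P0@[1:1]
[2] read 'b'  n7⇒n8  → match P2@[0:2]
[3] read 'a'  n8⇒n14 (fail-walked)  → match P0@[3:3]
[4] read 'a'  n14⇒n7 (fail-walked)  → match P0@[4:4]
[5] read 'b'  n7⇒n8  → match P2@[3:5]
[6] read 'a'  n8⇒n14 (fail-walked)  → match P0@[6:6]
[7] read 'a'  n14⇒n7 (fail-walked)  → match P0@[7:7]
[8] read 'a'  n7⇒n7 (fail-walked)  → match P0@[8:8]
[9] read 'b'  n7⇒n8  → match P2@[7:9]
[10] read 'a'  n8⇒n14 (fail-walked)  → match P0@[10:10]
[11] read 'b'  n14⇒n9 (fail-walked)
[12] read 'c'  n9⇒n10
[13] read 'c'  n10⇒n11  → match P3@[11:13],P4@[12:13]
[14] read 'c'  n11⇒n13 (fail-walked)  → match P4@[13:14]
[15] read 'a'  n13⇒n17 (fail-walked)  → match P0@[15:15]
[16] read 'c'  n17⇒n18  → match P6@[14:16]
[17] read 'b'  n18⇒n9 (fail-walked)
[18] read 'c'  n9⇒n10
[19] read 'c'  n10⇒n11  → match P3@[17:19],P4@[18:19]
[20] read 'b'  n11⇒n9 (fail-walked)
[21] read 'a'  n9⇒n14  → match P0@[21:21]
[22] read 'c'  n14⇒n15
[23] read 'a'  n15⇒n17 (fail-walked)  → match P0@[23:23]
[24] read 'c'  n17⇒n18  → match P6@[22:24]
[25] read 'c'  n18⇒n3 (fail-walked)  → match P4@[24:25]
[26] read 'c'  n3⇒n4  → match P4@[25:26]
[27] read 'a'  n4⇒n5  → match P0@[27:27]
[28] read 'c'  n5⇒n6  → match P1@[23:28],P6@[26:28]
[29] read 'c'  n6⇒n3 (fail-walked)  → match P4@[28:29]
[30] read 'a'  n3⇒n17 (fail-walked)  → match P0@[30:30]
[31] read 'c'  n17⇒n18  → match P6@[29:31]
[32] read 'b'  n18⇒n9 (fail-walked)
[33] read 'a'  n9⇒n14  → match P0@[33:33]
[34] read 'c'  n14⇒n15
[35] read 'c'  n15⇒n16  → match P4@[34:35],P5@[32:35]
[36] read 'c'  n16⇒n4 (fail-walked)  → match P4@[35:36]

Matches: [[0,0],[1,0],[2,2],[3,0],[4,0],[5,2],[6,0],[7,0],[8,0],[9,2],[10,0],[13,3],[13,4],[14,4],[15,0],[16,6],[19,3],[19,4],[21,0],[23,0],[24,6],[25,4],[26,4],[27,0],[28,1],[28,6],[29,4],[30,0],[31,6],[33,0],[35,4],[35,5],[36,4]]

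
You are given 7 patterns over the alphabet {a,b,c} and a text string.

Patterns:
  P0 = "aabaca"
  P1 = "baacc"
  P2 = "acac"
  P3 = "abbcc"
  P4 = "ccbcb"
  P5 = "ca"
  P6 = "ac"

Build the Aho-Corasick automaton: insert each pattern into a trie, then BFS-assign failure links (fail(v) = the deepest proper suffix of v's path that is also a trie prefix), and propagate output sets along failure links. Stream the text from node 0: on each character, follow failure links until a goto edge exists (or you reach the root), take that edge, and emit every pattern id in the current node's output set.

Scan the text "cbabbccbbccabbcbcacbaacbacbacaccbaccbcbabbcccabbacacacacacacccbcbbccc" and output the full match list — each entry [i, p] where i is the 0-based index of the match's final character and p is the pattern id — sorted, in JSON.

Build automaton:
Trie (insert patterns):
  0='ε' goto a→1 b→7 c→19
  1='a' goto a→2 b→15 c→12
  2='aa' goto b→3
  3='aab' goto a→4
  4='aaba' goto c→5
  5='aabac' goto a→6
  6='aabaca' goto ·  ←P0
  7='b' goto a→8
  8='ba' goto a→9
  9='baa' goto c→10
  10='baac' goto c→11
  11='baacc' goto ·  ←P1
  12='ac' goto a→13  ←P6
  13='aca' goto c→14
  14='acac' goto ·  ←P2
  15='ab' goto b→16
  16='abb' goto c→17
  17='abbc' goto c→18
  18='abbcc' goto ·  ←P3
  19='c' goto a→24 c→20
  20='cc' goto b→21
  21='ccb' goto c→22
  22='ccbc' goto b→23
  23='ccbcb' goto ·  ←P4
  24='ca' goto ·  ←P5

BFS fail/out derivation:
  n1('a'): parent n0 fail=0; on 'a' 0 → fail=0;  out ∅∪∅=∅
  n7('b'): parent n0 fail=0; on 'b' 0 → fail=0;  out ∅∪∅=∅
  n19('c'): parent n0 fail=0; on 'c' 0 → fail=0;  out ∅∪∅=∅
  n2('aa'): parent n1 fail=0; on 'a' 0 → fail=1;  out ∅∪∅=∅
  n8('ba'): parent n7 fail=0; on 'a' 0 → fail=1;  out ∅∪∅=∅
  n12('ac'): parent n1 fail=0; on 'c' 0 → fail=19;  out {6}∪∅={6}
  n15('ab'): parent n1 fail=0; on 'b' 0 → fail=7;  out ∅∪∅=∅
  n20('cc'): parent n19 fail=0; on 'c' 0 → fail=19;  out ∅∪∅=∅
  n24('ca'): parent n19 fail=0; on 'a' 0 → fail=1;  out {5}∪∅={5}
  n3('aab'): parent n2 fail=1; on 'b' 1 → fail=15;  out ∅∪∅=∅
  n9('baa'): parent n8 fail=1; on 'a' 1 → fail=2;  out ∅∪∅=∅
  n13('aca'): parent n12 fail=19; on 'a' 19 → fail=24;  out ∅∪{5}={5}
  n16('abb'): parent n15 fail=7; on 'b' 7→0 → fail=7;  out ∅∪∅=∅
  n21('ccb'): parent n20 fail=19; on 'b' 19→0 → fail=7;  out ∅∪∅=∅
  n4('aaba'): parent n3 fail=15; on 'a' 15→7 → fail=8;  out ∅∪∅=∅
  n10('baac'): parent n9 fail=2; on 'c' 2→1 → fail=12;  out ∅∪{6}={6}
  n14('acac'): parent n13 fail=24; on 'c' 24→1 → fail=12;  out {2}∪{6}={2,6}
  n17('abbc'): parent n16 fail=7; on 'c' 7→0 → fail=19;  out ∅∪∅=∅
  n22('ccbc'): parent n21 fail=7; on 'c' 7→0 → fail=19;  out ∅∪∅=∅
  n5('aabac'): parent n4 fail=8; on 'c' 8→1 → fail=12;  out ∅∪{6}={6}
  n11('baacc'): parent n10 fail=12; on 'c' 12→19 → fail=20;  out {1}∪∅={1}
  n18('abbcc'): parent n17 fail=19; on 'c' 19 → fail=20;  out {3}∪∅={3}
  n23('ccbcb'): parent n22 fail=19; on 'b' 19→0 → fail=7;  out {4}∪∅={4}
  n6('aabaca'): parent n5 fail=12; on 'a' 12 → fail=13;  out {0}∪{5}={0,5}

Text stream:
i=0 'c': node 0→19
i=1 'b': node 19→7 (fail-walked)
i=2 'a': node 7→8
i=3 'b': node 8→15 (fail-walked)
i=4 'b': node 15→16
i=5 'c': node 16→17
i=6 'c': node 17→18  ** P3@[2:6]
i=7 'b': node 18→21 (fail-walked)
i=8 'b': node 21→7 (fail-walked)
i=9 'c': node 7→19 (fail-walked)
i=10 'c': node 19→20
i=11 'a': node 20→24 (fail-walked)  ** P5@[10:11]
i=12 'b': node 24→15 (fail-walked)
i=13 'b': node 15→16
i=14 'c': node 16→17
i=15 'b': node 17→7 (fail-walked)
i=16 'c': node 7→19 (fail-walked)
i=17 'a': node 19→24  ** P5@[16:17]
i=18 'c': node 24→12 (fail-walked)  ** P6@[17:18]
i=19 'b': node 12→7 (fail-walked)
i=20 'a': node 7→8
i=21 'a': node 8→9
i=22 'c': node 9→10  ** P6@[21:22]
i=23 'b': node 10→7 (fail-walked)
i=24 'a': node 7→8
i=25 'c': node 8→12 (fail-walked)  ** P6@[24:25]
i=26 'b': node 12→7 (fail-walked)
i=27 'a': node 7→8
i=28 'c': node 8→12 (fail-walked)  ** P6@[27:28]
i=29 'a': node 12→13  ** P5@[28:29]
i=30 'c': node 13→14  ** P2@[27:30],P6@[29:30]
i=31 'c': node 14→20 (fail-walked)
i=32 'b': node 20→21
i=33 'a': node 21→8 (fail-walked)
i=34 'c': node 8→12 (fail-walked)  ** P6@[33:34]
i=35 'c': node 12→20 (fail-walked)
i=36 'b': node 20→21
i=37 'c': node 21→22
i=38 'b': node 22→23  ** P4@[34:38]
i=39 'a': node 23→8 (fail-walked)
i=40 'b': node 8→15 (fail-walked)
i=41 'b': node 15→16
i=42 'c': node 16→17
i=43 'c': node 17→18  ** P3@[39:43]
i=44 'c': node 18→20 (fail-walked)
i=45 'a': node 20→24 (fail-walked)  ** P5@[44:45]
i=46 'b': node 24→15 (fail-walked)
i=47 'b': node 15→16
i=48 'a': node 16→8 (fail-walked)
i=49 'c': node 8→12 (fail-walked)  ** P6@[48:49]
i=50 'a': node 12→13  ** P5@[49:50]
i=51 'c': node 13→14  ** P2@[48:51],P6@[50:51]
i=52 'a': node 14→13 (fail-walked)  ** P5@[51:52]
i=53 'c': node 13→14  ** P2@[50:53],P6@[52:53]
i=54 'a': node 14→13 (fail-walked)  ** P5@[53:54]
i=55 'c': node 13→14  ** P2@[52:55],P6@[54:55]
i=56 'a': node 14→13 (fail-walked)  ** P5@[55:56]
i=57 'c': node 13→14  ** P2@[54:57],P6@[56:57]
i=58 'a': node 14→13 (fail-walked)  ** P5@[57:58]
i=59 'c': node 13→14  ** P2@[56:59],P6@[58:59]
i=60 'c': node 14→20 (fail-walked)
i=61 'c': node 20→20 (fail-walked)
i=62 'b': node 20→21
i=63 'c': node 21→22
i=64 'b': node 22→23  ** P4@[60:64]
i=65 'b': node 23→7 (fail-walked)
i=66 'c': node 7→19 (fail-walked)
i=67 'c': node 19→20
i=68 'c': node 20→20 (fail-walked)

Matches: [[6,3],[11,5],[17,5],[18,6],[22,6],[25,6],[28,6],[29,5],[30,2],[30,6],[34,6],[38,4],[43,3],[45,5],[49,6],[50,5],[51,2],[51,6],[52,5],[53,2],[53,6],[54,5],[55,2],[55,6],[56,5],[57,2],[57,6],[58,5],[59,2],[59,6],[64,4]]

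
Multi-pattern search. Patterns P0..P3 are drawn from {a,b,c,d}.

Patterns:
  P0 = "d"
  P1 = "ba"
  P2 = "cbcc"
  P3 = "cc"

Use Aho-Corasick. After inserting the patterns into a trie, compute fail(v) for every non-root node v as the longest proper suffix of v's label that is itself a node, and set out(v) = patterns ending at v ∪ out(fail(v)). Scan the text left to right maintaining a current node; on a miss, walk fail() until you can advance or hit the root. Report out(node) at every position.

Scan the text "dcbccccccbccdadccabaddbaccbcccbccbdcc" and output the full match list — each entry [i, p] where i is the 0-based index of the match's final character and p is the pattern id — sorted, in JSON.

Build automaton:
Trie nodes:
  0='ε' goto b→2 c→4 d→1
  1='d' goto ·  [P0 ends]
  2='b' goto a→3
  3='ba' goto ·  [P1 ends]
  4='c' goto b→5 c→8
  5='cb' goto c→6
  6='cbc' goto c→7
  7='cbcc' goto ·  [P2 ends]
  8='cc' goto ·  [P3 ends]

BFS fail/out derivation:
  n1('d'): parent n0 fail=0; on 'd' 0 → fail=0;  out {0}∪∅={0}
  n2('b'): parent n0 fail=0; on 'b' 0 → fail=0;  out ∅∪∅=∅
  n4('c'): parent n0 fail=0; on 'c' 0 → fail=0;  out ∅∪∅=∅
  n3('ba'): parent n2 fail=0; on 'a' 0 → fail=0;  out {1}∪∅={1}
  n5('cb'): parent n4 fail=0; on 'b' 0 → fail=2;  out ∅∪∅=∅
  n8('cc'): parent n4 fail=0; on 'c' 0 → fail=4;  out {3}∪∅={3}
  n6('cbc'): parent n5 fail=2; on 'c' 2→0 → fail=4;  out ∅∪∅=∅
  n7('cbcc'): parent n6 fail=4; on 'c' 4 → fail=8;  out {2}∪{3}={2,3}

Text stream:
[0] read 'd'  n0⇒n1  → match P0@[0:0]
[1] read 'c'  n1⇒n4 (fail-walked)
[2] read 'b'  n4⇒n5
[3] read 'c'  n5⇒n6
[4] read 'c'  n6⇒n7  → match P2@[1:4],P3@[3:4]
[5] read 'c'  n7⇒n8 (fail-walked)  → match P3@[4:5]
[6] read 'c'  n8⇒n8 (fail-walked)  → match P3@[5:6]
[7] read 'c'  n8⇒n8 (fail-walked)  → match P3@[6:7]
[8] read 'c'  n8⇒n8 (fail-walked)  → match P3@[7:8]
[9] read 'b'  n8⇒n5 (fail-walked)
[10] read 'c'  n5⇒n6
[11] read 'c'  n6⇒n7  → match P2@[8:11],P3@[10:11]
[12] read 'd'  n7⇒n1 (fail-walked)  → match P0@[12:12]
[13] read 'a'  n1⇒n0 (fail-walked)
[14] read 'd'  n0⇒n1  → match P0@[14:14]
[15] read 'c'  n1⇒n4 (fail-walked)
[16] read 'c'  n4⇒n8  → match P3@[15:16]
[17] read 'a'  n8⇒n0 (fail-walked)
[18] read 'b'  n0⇒n2
[19] read 'a'  n2⇒n3  → match P1@[18:19]
[20] read 'd'  n3⇒n1 (fail-walked)  → match P0@[20:20]
[21] read 'd'  n1⇒n1 (fail-walked)  → match P0@[21:21]
[22] read 'b'  n1⇒n2 (fail-walked)
[23] read 'a'  n2⇒n3  → match P1@[22:23]
[24] read 'c'  n3⇒n4 (fail-walked)
[25] read 'c'  n4⇒n8  → match P3@[24:25]
[26] read 'b'  n8⇒n5 (fail-walked)
[27] read 'c'  n5⇒n6
[28] read 'c'  n6⇒n7  → match P2@[25:28],P3@[27:28]
[29] read 'c'  n7⇒n8 (fail-walked)  → match P3@[28:29]
[30] read 'b'  n8⇒n5 (fail-walked)
[31] read 'c'  n5⇒n6
[32] read 'c'  n6⇒n7  → match P2@[29:32],P3@[31:32]
[33] read 'b'  n7⇒n5 (fail-walked)
[34] read 'd'  n5⇒n1 (fail-walked)  → match P0@[34:34]
[35] read 'c'  n1⇒n4 (fail-walked)
[36] read 'c'  n4⇒n8  → match P3@[35:36]

Matches: [[0,0],[4,2],[4,3],[5,3],[6,3],[7,3],[8,3],[11,2],[11,3],[12,0],[14,0],[16,3],[19,1],[20,0],[21,0],[23,1],[25,3],[28,2],[28,3],[29,3],[32,2],[32,3],[34,0],[36,3]]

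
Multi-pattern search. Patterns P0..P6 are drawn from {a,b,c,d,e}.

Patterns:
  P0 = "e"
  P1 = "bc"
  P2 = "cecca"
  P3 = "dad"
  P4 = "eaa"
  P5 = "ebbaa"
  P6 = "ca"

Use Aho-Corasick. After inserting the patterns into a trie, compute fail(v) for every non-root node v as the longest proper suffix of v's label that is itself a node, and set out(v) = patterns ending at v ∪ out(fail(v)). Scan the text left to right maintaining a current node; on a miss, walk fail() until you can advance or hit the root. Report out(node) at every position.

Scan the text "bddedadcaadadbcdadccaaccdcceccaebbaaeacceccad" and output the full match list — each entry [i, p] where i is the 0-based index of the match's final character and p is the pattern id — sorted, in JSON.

Construct AC machine:
Trie (insert patterns):
  0='ε' goto b→2 c→4 d→9 e→1
  1='e' goto a→12 b→14  ←P0
  2='b' goto c→3
  3='bc' goto ·  ←P1
  4='c' goto a→18 e→5
  5='ce' goto c→6
  6='cec' goto c→7
  7='cecc' goto a→8
  8='cecca' goto ·  ←P2
  9='d' goto a→10
  10='da' goto d→11
  11='dad' goto ·  ←P3
  12='ea' goto a→13
  13='eaa' goto ·  ←P4
  14='eb' goto b→15
  15='ebb' goto a→16
  16='ebba' goto a→17
  17='ebbaa' goto ·  ←P5
  18='ca' goto ·  ←P6

Failure links (BFS by depth):
  fail(1) 'e': from fail(0)=0 chase 'e': 0 ⇒ 0;  out={0}∪out(0)={0}
  fail(2) 'b': from fail(0)=0 chase 'b': 0 ⇒ 0;  out=∅∪out(0)=∅
  fail(4) 'c': from fail(0)=0 chase 'c': 0 ⇒ 0;  out=∅∪out(0)=∅
  fail(9) 'd': from fail(0)=0 chase 'd': 0 ⇒ 0;  out=∅∪out(0)=∅
  fail(3) 'bc': from fail(2)=0 chase 'c': 0 ⇒ 4;  out={1}∪out(4)={1}
  fail(5) 'ce': from fail(4)=0 chase 'e': 0 ⇒ 1;  out=∅∪out(1)={0}
  fail(10) 'da': from fail(9)=0 chase 'a': 0 ⇒ 0;  out=∅∪out(0)=∅
  fail(12) 'ea': from fail(1)=0 chase 'a': 0 ⇒ 0;  out=∅∪out(0)=∅
  fail(14) 'eb': from fail(1)=0 chase 'b': 0 ⇒ 2;  out=∅∪out(2)=∅
  fail(18) 'ca': from fail(4)=0 chase 'a': 0 ⇒ 0;  out={6}∪out(0)={6}
  fail(6) 'cec': from fail(5)=1 chase 'c': 1→0 ⇒ 4;  out=∅∪out(4)=∅
  fail(11) 'dad': from fail(10)=0 chase 'd': 0 ⇒ 9;  out={3}∪out(9)={3}
  fail(13) 'eaa': from fail(12)=0 chase 'a': 0 ⇒ 0;  out={4}∪out(0)={4}
  fail(15) 'ebb': from fail(14)=2 chase 'b': 2→0 ⇒ 2;  out=∅∪out(2)=∅
  fail(7) 'cecc': from fail(6)=4 chase 'c': 4→0 ⇒ 4;  out=∅∪out(4)=∅
  fail(16) 'ebba': from fail(15)=2 chase 'a': 2→0 ⇒ 0;  out=∅∪out(0)=∅
  fail(8) 'cecca': from fail(7)=4 chase 'a': 4 ⇒ 18;  out={2}∪out(18)={2,6}
  fail(17) 'ebbaa': from fail(16)=0 chase 'a': 0 ⇒ 0;  out={5}∪out(0)={5}

Text stream:
i=0 'b': node 0→2
i=1 'd': node 2→9 (via fail)
i=2 'd': node 9→9 (via fail)
i=3 'e': node 9→1 (via fail)  emit P0@[3:3]
i=4 'd': node 1→9 (via fail)
i=5 'a': node 9→10
i=6 'd': node 10→11  emit P3@[4:6]
i=7 'c': node 11→4 (via fail)
i=8 'a': node 4→18  emit P6@[7:8]
i=9 'a': node 18→0 (via fail)
i=10 'd': node 0→9
i=11 'a': node 9→10
i=12 'd': node 10→11  emit P3@[10:12]
i=13 'b': node 11→2 (via fail)
i=14 'c': node 2→3  emit P1@[13:14]
i=15 'd': node 3→9 (via fail)
i=16 'a': node 9→10
i=17 'd': node 10→11  emit P3@[15:17]
i=18 'c': node 11→4 (via fail)
i=19 'c': node 4→4 (via fail)
i=20 'a': node 4→18  emit P6@[19:20]
i=21 'a': node 18→0 (via fail)
i=22 'c': node 0→4
i=23 'c': node 4→4 (via fail)
i=24 'd': node 4→9 (via fail)
i=25 'c': node 9→4 (via fail)
i=26 'c': node 4→4 (via fail)
i=27 'e': node 4→5  emit P0@[27:27]
i=28 'c': node 5→6
i=29 'c': node 6→7
i=30 'a': node 7→8  emit P2@[26:30],P6@[29:30]
i=31 'e': node 8→1 (via fail)  emit P0@[31:31]
i=32 'b': node 1→14
i=33 'b': node 14→15
i=34 'a': node 15→16
i=35 'a': node 16→17  emit P5@[31:35]
i=36 'e': node 17→1 (via fail)  emit P0@[36:36]
i=37 'a': node 1→12
i=38 'c': node 12→4 (via fail)
i=39 'c': node 4→4 (via fail)
i=40 'e': node 4→5  emit P0@[40:40]
i=41 'c': node 5→6
i=42 'c': node 6→7
i=43 'a': node 7→8  emit P2@[39:43],P6@[42:43]
i=44 'd': node 8→9 (via fail)

Result: [[3,0],[6,3],[8,6],[12,3],[14,1],[17,3],[20,6],[27,0],[30,2],[30,6],[31,0],[35,5],[36,0],[40,0],[43,2],[43,6]]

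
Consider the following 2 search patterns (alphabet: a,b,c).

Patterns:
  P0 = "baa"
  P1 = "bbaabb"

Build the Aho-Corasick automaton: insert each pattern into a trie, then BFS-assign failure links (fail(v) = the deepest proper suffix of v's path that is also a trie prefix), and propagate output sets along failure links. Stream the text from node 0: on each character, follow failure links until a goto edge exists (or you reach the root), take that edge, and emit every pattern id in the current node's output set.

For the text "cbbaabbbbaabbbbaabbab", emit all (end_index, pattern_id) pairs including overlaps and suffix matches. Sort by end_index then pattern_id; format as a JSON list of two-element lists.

Build automaton:
Trie (insert patterns):
  n0 'ε': b→1
  n1 'b': a→2 b→4
  n2 'ba': a→3
  n3 'baa': ·  ←P0
  n4 'bb': a→5
  n5 'bba': a→6
  n6 'bbaa': b→7
  n7 'bbaab': b→8
  n8 'bbaabb': ·  ←P1

BFS fail/out derivation:
  fail(1) 'b': from fail(0)=0 chase 'b': 0 ⇒ 0;  out=∅∪out(0)=∅
  fail(2) 'ba': from fail(1)=0 chase 'a': 0 ⇒ 0;  out=∅∪out(0)=∅
  fail(4) 'bb': from fail(1)=0 chase 'b': 0 ⇒ 1;  out=∅∪out(1)=∅
  fail(3) 'baa': from fail(2)=0 chase 'a': 0 ⇒ 0;  out={0}∪out(0)={0}
  fail(5) 'bba': from fail(4)=1 chase 'a': 1 ⇒ 2;  out=∅∪out(2)=∅
  fail(6) 'bbaa': from fail(5)=2 chase 'a': 2 ⇒ 3;  out=∅∪out(3)={0}
  fail(7) 'bbaab': from fail(6)=3 chase 'b': 3→0 ⇒ 1;  out=∅∪out(1)=∅
  fail(8) 'bbaabb': from fail(7)=1 chase 'b': 1 ⇒ 4;  out={1}∪out(4)={1}

Text stream:
i=0 'c': node 0→0
i=1 'b': node 0→1
i=2 'b': node 1→4
i=3 'a': node 4→5
i=4 'a': node 5→6  ** P0@[2:4]
i=5 'b': node 6→7
i=6 'b': node 7→8  ** P1@[1:6]
i=7 'b': node 8→4 (fail-walked)
i=8 'b': node 4→4 (fail-walked)
i=9 'a': node 4→5
i=10 'a': node 5→6  ** P0@[8:10]
i=11 'b': node 6→7
i=12 'b': node 7→8  ** P1@[7:12]
i=13 'b': node 8→4 (fail-walked)
i=14 'b': node 4→4 (fail-walked)
i=15 'a': node 4→5
i=16 'a': node 5→6  ** P0@[14:16]
i=17 'b': node 6→7
i=18 'b': node 7→8  ** P1@[13:18]
i=19 'a': node 8→5 (fail-walked)
i=20 'b': node 5→1 (fail-walked)

Matches: [[4,0],[6,1],[10,0],[12,1],[16,0],[18,1]]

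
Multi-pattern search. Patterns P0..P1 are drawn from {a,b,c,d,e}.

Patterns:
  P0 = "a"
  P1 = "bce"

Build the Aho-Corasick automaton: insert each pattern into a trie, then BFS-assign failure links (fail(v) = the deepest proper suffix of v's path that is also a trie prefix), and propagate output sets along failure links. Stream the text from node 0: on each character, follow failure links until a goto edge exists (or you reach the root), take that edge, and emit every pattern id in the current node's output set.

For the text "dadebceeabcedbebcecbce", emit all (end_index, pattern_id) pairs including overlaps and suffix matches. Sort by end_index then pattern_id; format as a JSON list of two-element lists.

Build:
Trie nodes:
  n0 'ε': a→1 b→2
  n1 'a': ·  ←P0
  n2 'b': c→3
  n3 'bc': e→4
  n4 'bce': ·  ←P1

Failure links (BFS by depth):
  fail(1) 'a': from fail(0)=0 chase 'a': 0 ⇒ 0;  out={0}∪out(0)={0}
  fail(2) 'b': from fail(0)=0 chase 'b': 0 ⇒ 0;  out=∅∪out(0)=∅
  fail(3) 'bc': from fail(2)=0 chase 'c': 0 ⇒ 0;  out=∅∪out(0)=∅
  fail(4) 'bce': from fail(3)=0 chase 'e': 0 ⇒ 0;  out={1}∪out(0)={1}

Run:
i=0 'd': node 0→0
i=1 'a': node 0→1  emit P0@[1:1]
i=2 'd': node 1→0 ·f
i=3 'e': node 0→0
i=4 'b': node 0→2
i=5 'c': node 2→3
i=6 'e': node 3→4  emit P1@[4:6]
i=7 'e': node 4→0 ·f
i=8 'a': node 0→1  emit P0@[8:8]
i=9 'b': node 1→2 ·f
i=10 'c': node 2→3
i=11 'e': node 3→4  emit P1@[9:11]
i=12 'd': node 4→0 ·f
i=13 'b': node 0→2
i=14 'e': node 2→0 ·f
i=15 'b': node 0→2
i=16 'c': node 2→3
i=17 'e': node 3→4  emit P1@[15:17]
i=18 'c': node 4→0 ·f
i=19 'b': node 0→2
i=20 'c': node 2→3
i=21 'e': node 3→4  emit P1@[19:21]

Matches: [[1,0],[6,1],[8,0],[11,1],[17,1],[21,1]]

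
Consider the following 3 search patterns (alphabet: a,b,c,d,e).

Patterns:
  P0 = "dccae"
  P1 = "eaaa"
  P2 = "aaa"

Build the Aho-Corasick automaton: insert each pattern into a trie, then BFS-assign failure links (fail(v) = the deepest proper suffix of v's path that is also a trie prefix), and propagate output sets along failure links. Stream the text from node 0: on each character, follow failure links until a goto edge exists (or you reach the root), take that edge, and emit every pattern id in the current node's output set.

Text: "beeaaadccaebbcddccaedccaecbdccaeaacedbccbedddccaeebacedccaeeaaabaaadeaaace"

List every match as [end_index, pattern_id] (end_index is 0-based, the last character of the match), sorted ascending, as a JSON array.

Build:
Trie (insert patterns):
  0='ε' goto a→10 d→1 e→6
  1='d' goto c→2
  2='dc' goto c→3
  3='dcc' goto a→4
  4='dcca' goto e→5
  5='dccae' goto ·  ←P0
  6='e' goto a→7
  7='ea' goto a→8
  8='eaa' goto a→9
  9='eaaa' goto ·  ←P1
  10='a' goto a→11
  11='aa' goto a→12
  12='aaa' goto ·  ←P2

Failure links (BFS by depth):
  n1('d'): parent n0 fail=0; on 'd' 0 → fail=0;  out ∅∪∅=∅
  n6('e'): parent n0 fail=0; on 'e' 0 → fail=0;  out ∅∪∅=∅
  n10('a'): parent n0 fail=0; on 'a' 0 → fail=0;  out ∅∪∅=∅
  n2('dc'): parent n1 fail=0; on 'c' 0 → fail=0;  out ∅∪∅=∅
  n7('ea'): parent n6 fail=0; on 'a' 0 → fail=10;  out ∅∪∅=∅
  n11('aa'): parent n10 fail=0; on 'a' 0 → fail=10;  out ∅∪∅=∅
  n3('dcc'): parent n2 fail=0; on 'c' 0 → fail=0;  out ∅∪∅=∅
  n8('eaa'): parent n7 fail=10; on 'a' 10 → fail=11;  out ∅∪∅=∅
  n12('aaa'): parent n11 fail=10; on 'a' 10 → fail=11;  out {2}∪∅={2}
  n4('dcca'): parent n3 fail=0; on 'a' 0 → fail=10;  out ∅∪∅=∅
  n9('eaaa'): parent n8 fail=11; on 'a' 11 → fail=12;  out {1}∪{2}={1,2}
  n5('dccae'): parent n4 fail=10; on 'e' 10→0 → fail=6;  out {0}∪∅={0}

Scan:
pos 0 'b': at 0
pos 1 'e': at 6
pos 2 'e': at 6 (via fail)
pos 3 'a': at 7
pos 4 'a': at 8
pos 5 'a': at 9  ** P1@[2:5],P2@[3:5]
pos 6 'd': at 1 (via fail)
pos 7 'c': at 2
pos 8 'c': at 3
pos 9 'a': at 4
pos 10 'e': at 5  ** P0@[6:10]
pos 11 'b': at 0 (via fail)
pos 12 'b': at 0
pos 13 'c': at 0
pos 14 'd': at 1
pos 15 'd': at 1 (via fail)
pos 16 'c': at 2
pos 17 'c': at 3
pos 18 'a': at 4
pos 19 'e': at 5  ** P0@[15:19]
pos 20 'd': at 1 (via fail)
pos 21 'c': at 2
pos 22 'c': at 3
pos 23 'a': at 4
pos 24 'e': at 5  ** P0@[20:24]
pos 25 'c': at 0 (via fail)
pos 26 'b': at 0
pos 27 'd': at 1
pos 28 'c': at 2
pos 29 'c': at 3
pos 30 'a': at 4
pos 31 'e': at 5  ** P0@[27:31]
pos 32 'a': at 7 (via fail)
pos 33 'a': at 8
pos 34 'c': at 0 (via fail)
pos 35 'e': at 6
pos 36 'd': at 1 (via fail)
pos 37 'b': at 0 (via fail)
pos 38 'c': at 0
pos 39 'c': at 0
pos 40 'b': at 0
pos 41 'e': at 6
pos 42 'd': at 1 (via fail)
pos 43 'd': at 1 (via fail)
pos 44 'd': at 1 (via fail)
pos 45 'c': at 2
pos 46 'c': at 3
pos 47 'a': at 4
pos 48 'e': at 5  ** P0@[44:48]
pos 49 'e': at 6 (via fail)
pos 50 'b': at 0 (via fail)
pos 51 'a': at 10
pos 52 'c': at 0 (via fail)
pos 53 'e': at 6
pos 54 'd': at 1 (via fail)
pos 55 'c': at 2
pos 56 'c': at 3
pos 57 'a': at 4
pos 58 'e': at 5  ** P0@[54:58]
pos 59 'e': at 6 (via fail)
pos 60 'a': at 7
pos 61 'a': at 8
pos 62 'a': at 9  ** P1@[59:62],P2@[60:62]
pos 63 'b': at 0 (via fail)
pos 64 'a': at 10
pos 65 'a': at 11
pos 66 'a': at 12  ** P2@[64:66]
pos 67 'd': at 1 (via fail)
pos 68 'e': at 6 (via fail)
pos 69 'a': at 7
pos 70 'a': at 8
pos 71 'a': at 9  ** P1@[68:71],P2@[69:71]
pos 72 'c': at 0 (via fail)
pos 73 'e': at 6

Matches: [[5,1],[5,2],[10,0],[19,0],[24,0],[31,0],[48,0],[58,0],[62,1],[62,2],[66,2],[71,1],[71,2]]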